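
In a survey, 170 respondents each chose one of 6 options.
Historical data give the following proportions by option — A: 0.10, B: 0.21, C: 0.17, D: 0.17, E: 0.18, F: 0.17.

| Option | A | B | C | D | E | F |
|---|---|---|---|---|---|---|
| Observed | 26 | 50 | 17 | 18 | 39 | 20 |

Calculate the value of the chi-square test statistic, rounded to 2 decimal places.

24.55

Expected counts E_i = n·p_i: 170×0.10 = 17, 170×0.21 = 35.7, 170×0.17 = 28.9, 170×0.17 = 28.9, 170×0.18 = 30.6, 170×0.17 = 28.9.
A: (26 − 17)²/17 = 81/17 = 4.765
B: (50 − 35.7)²/35.7 = 204.49/35.7 = 5.728
C: (17 − 28.9)²/28.9 = 141.61/28.9 = 4.900
D: (18 − 28.9)²/28.9 = 118.81/28.9 = 4.111
E: (39 − 30.6)²/30.6 = 70.56/30.6 = 2.306
F: (20 − 28.9)²/28.9 = 79.21/28.9 = 2.741
Sum = 24.55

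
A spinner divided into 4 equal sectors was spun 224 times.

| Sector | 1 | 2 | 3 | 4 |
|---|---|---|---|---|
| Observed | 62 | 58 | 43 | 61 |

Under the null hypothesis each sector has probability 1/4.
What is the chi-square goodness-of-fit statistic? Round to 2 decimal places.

4.18

Under H₀ each category has probability 1/4, so each expected count is 224/4 = 56.
χ² = (62−56)²/56 + (58−56)²/56 + (43−56)²/56 + (61−56)²/56
   = 0.643 + 0.071 + 3.018 + 0.446
Sum = 4.18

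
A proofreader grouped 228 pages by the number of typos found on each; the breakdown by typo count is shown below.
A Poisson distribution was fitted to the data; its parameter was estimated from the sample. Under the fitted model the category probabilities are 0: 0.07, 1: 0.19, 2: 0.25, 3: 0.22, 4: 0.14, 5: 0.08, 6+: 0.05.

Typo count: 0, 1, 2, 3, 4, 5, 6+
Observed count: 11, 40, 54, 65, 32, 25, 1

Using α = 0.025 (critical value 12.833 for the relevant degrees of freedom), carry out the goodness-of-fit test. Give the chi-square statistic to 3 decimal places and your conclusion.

18.338; reject

Expected counts E_i = n·p_i: 228×0.07 = 15.96, 228×0.19 = 43.32, 228×0.25 = 57, 228×0.22 = 50.16, 228×0.14 = 31.92, 228×0.08 = 18.24, 228×0.05 = 11.4.
cat         O        E   (O−E)²/E
0          11    15.96     1.5415
1          40    43.32     0.2544
2          54       57     0.1579
3          65    50.16     4.3905
4          32    31.92     0.0002
5          25    18.24     2.5054
6+          1     11.4     9.4877
Sum = 18.338
df = 5. Since 18.338 > 12.833, we reject H₀.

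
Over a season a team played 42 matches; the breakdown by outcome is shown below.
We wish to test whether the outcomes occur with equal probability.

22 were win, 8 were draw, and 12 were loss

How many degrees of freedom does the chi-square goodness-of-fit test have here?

There are k = 3 categories and no parameters were estimated from the data, so df = 3 − 1 = 2.

2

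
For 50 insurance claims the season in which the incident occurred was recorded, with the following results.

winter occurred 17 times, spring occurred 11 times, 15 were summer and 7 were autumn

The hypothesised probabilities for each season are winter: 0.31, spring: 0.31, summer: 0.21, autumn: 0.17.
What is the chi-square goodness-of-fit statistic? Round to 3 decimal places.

Expected counts E_i = n·p_i: 50×0.31 = 15.5, 50×0.31 = 15.5, 50×0.21 = 10.5, 50×0.17 = 8.5.
cat         O        E   (O−E)²/E
winter     17     15.5     0.1452
spring     11     15.5     1.3065
summer     15     10.5     1.9286
autumn      7      8.5     0.2647
Sum = 3.645

3.645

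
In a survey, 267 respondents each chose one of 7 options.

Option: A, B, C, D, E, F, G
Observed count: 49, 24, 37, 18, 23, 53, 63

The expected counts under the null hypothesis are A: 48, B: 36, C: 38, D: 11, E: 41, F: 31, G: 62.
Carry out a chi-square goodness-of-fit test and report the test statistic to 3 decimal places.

32.033

A: (49 − 48)²/48 = 1/48 = 0.0208
B: (24 − 36)²/36 = 144/36 = 4.0000
C: (37 − 38)²/38 = 1/38 = 0.0263
D: (18 − 11)²/11 = 49/11 = 4.4545
E: (23 − 41)²/41 = 324/41 = 7.9024
F: (53 − 31)²/31 = 484/31 = 15.6129
G: (63 − 62)²/62 = 1/62 = 0.0161
Sum = 32.033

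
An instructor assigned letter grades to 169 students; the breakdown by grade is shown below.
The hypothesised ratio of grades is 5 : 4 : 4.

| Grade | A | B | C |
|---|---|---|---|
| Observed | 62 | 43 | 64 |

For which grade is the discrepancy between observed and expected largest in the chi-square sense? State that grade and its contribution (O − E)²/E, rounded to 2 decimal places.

C, 2.77

Ratio total = 13. Expected counts: 169×5/13 = 65, 169×4/13 = 52, 169×4/13 = 52.
A: (62 − 65)²/65 = 9/65 = 0.138
B: (43 − 52)²/52 = 81/52 = 1.558
C: (64 − 52)²/52 = 144/52 = 2.769
The largest term is for C: 2.77.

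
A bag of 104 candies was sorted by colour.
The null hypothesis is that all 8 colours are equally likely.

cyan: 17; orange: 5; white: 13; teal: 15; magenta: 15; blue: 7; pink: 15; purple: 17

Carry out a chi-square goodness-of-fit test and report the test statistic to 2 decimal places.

Under H₀ each category has probability 1/8, so each expected count is 104/8 = 13.
cat          O        E   (O−E)²/E
cyan        17       13      1.231
orange       5       13      4.923
white       13       13      0.000
teal        15       13      0.308
magenta     15       13      0.308
blue         7       13      2.769
pink        15       13      0.308
purple      17       13      1.231
Sum = 11.08

11.08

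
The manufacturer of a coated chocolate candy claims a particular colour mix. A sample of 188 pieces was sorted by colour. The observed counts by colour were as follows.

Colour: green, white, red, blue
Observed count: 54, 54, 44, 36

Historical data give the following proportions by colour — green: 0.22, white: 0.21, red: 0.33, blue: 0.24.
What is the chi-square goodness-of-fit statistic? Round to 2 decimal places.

Expected counts E_i = n·p_i: 188×0.22 = 41.36, 188×0.21 = 39.48, 188×0.33 = 62.04, 188×0.24 = 45.12.
cat         O        E   (O−E)²/E
green      54    41.36      3.863
white      54    39.48      5.340
red        44    62.04      5.246
blue       36    45.12      1.843
Sum = 16.29

16.29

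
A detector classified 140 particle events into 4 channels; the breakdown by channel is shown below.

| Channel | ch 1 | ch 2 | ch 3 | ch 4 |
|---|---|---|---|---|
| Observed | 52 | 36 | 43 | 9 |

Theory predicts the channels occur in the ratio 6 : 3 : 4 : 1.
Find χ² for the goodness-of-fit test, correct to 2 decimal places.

Ratio total = 14. Expected counts: 140×6/14 = 60, 140×3/14 = 30, 140×4/14 = 40, 140×1/14 = 10.
ch 1: (52 − 60)²/60 = 64/60 = 1.067
ch 2: (36 − 30)²/30 = 36/30 = 1.200
ch 3: (43 − 40)²/40 = 9/40 = 0.225
ch 4: (9 − 10)²/10 = 1/10 = 0.100
Sum = 2.59

2.59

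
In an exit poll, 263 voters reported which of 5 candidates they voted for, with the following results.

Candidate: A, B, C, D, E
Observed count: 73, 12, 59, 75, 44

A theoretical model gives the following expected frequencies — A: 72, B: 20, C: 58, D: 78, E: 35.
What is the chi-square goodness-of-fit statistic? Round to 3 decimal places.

A: (73 − 72)²/72 = 1/72 = 0.0139
B: (12 − 20)²/20 = 64/20 = 3.2000
C: (59 − 58)²/58 = 1/58 = 0.0172
D: (75 − 78)²/78 = 9/78 = 0.1154
E: (44 − 35)²/35 = 81/35 = 2.3143
Sum = 5.661

5.661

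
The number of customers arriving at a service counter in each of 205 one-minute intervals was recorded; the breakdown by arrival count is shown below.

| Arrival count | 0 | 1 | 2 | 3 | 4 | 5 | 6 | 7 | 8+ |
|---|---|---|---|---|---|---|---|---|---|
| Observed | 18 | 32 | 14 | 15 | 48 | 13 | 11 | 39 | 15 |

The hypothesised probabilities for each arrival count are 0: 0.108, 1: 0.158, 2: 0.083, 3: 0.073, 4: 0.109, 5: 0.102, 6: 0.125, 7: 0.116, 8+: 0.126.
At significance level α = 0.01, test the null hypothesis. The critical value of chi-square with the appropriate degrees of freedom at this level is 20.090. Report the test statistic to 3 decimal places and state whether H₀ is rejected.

56.390; reject

Expected counts E_i = n·p_i: 205×0.108 = 22.14, 205×0.158 = 32.39, 205×0.083 = 17.015, 205×0.073 = 14.965, 205×0.109 = 22.345, 205×0.102 = 20.91, 205×0.125 = 25.625, 205×0.116 = 23.78, 205×0.126 = 25.83.
0: (18 − 22.14)²/22.14 = 17.1396/22.14 = 0.7741
1: (32 − 32.39)²/32.39 = 0.1521/32.39 = 0.0047
2: (14 − 17.015)²/17.015 = 9.090225/17.015 = 0.5342
3: (15 − 14.965)²/14.965 = 0.001225/14.965 = 0.0001
4: (48 − 22.345)²/22.345 = 658.179025/22.345 = 29.4553
5: (13 − 20.91)²/20.91 = 62.5681/20.91 = 2.9923
6: (11 − 25.625)²/25.625 = 213.890625/25.625 = 8.3470
7: (39 − 23.78)²/23.78 = 231.6484/23.78 = 9.7413
8+: (15 − 25.83)²/25.83 = 117.2889/25.83 = 4.5408
Sum = 56.390
df = 8. Since 56.390 > 20.090, we reject H₀.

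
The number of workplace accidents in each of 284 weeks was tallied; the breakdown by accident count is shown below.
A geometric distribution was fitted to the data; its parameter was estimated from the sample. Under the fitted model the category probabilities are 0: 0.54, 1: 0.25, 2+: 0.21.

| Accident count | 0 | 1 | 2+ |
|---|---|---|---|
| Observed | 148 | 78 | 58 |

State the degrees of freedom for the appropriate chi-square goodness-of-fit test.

There are k = 3 categories and 1 parameter estimated from the data, so df = 3 − 1 − 1 = 1.

1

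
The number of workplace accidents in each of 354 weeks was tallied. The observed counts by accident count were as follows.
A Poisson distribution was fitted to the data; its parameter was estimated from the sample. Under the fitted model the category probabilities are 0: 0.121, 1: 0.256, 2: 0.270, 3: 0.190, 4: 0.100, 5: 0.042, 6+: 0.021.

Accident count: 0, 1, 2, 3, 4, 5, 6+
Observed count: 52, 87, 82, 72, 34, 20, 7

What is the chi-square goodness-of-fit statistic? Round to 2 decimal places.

Expected counts E_i = n·p_i: 354×0.121 = 42.834, 354×0.256 = 90.624, 354×0.270 = 95.58, 354×0.190 = 67.26, 354×0.100 = 35.4, 354×0.042 = 14.868, 354×0.021 = 7.434.
χ² = (52−42.834)²/42.834 + (87−90.624)²/90.624 + (82−95.58)²/95.58 + (72−67.26)²/67.26 + (34−35.4)²/35.4 + (20−14.868)²/14.868 + (7−7.434)²/7.434
   = 1.961 + 0.145 + 1.929 + 0.334 + 0.055 + 1.771 + 0.025
Sum = 6.22

6.22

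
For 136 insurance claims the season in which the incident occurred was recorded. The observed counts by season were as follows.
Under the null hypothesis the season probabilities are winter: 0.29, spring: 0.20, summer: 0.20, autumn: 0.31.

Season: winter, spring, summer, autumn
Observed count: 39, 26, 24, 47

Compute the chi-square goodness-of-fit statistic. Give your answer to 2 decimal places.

0.99

Expected counts E_i = n·p_i: 136×0.29 = 39.44, 136×0.20 = 27.2, 136×0.20 = 27.2, 136×0.31 = 42.16.
χ² = (39−39.44)²/39.44 + (26−27.2)²/27.2 + (24−27.2)²/27.2 + (47−42.16)²/42.16
   = 0.005 + 0.053 + 0.376 + 0.556
Sum = 0.99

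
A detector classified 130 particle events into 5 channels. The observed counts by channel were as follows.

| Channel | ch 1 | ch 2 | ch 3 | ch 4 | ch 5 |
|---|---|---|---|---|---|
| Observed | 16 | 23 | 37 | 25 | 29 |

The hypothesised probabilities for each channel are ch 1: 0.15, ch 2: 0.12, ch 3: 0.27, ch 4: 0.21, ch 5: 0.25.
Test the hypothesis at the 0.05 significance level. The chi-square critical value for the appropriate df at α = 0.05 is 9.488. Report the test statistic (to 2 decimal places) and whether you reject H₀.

4.81; do not reject

Expected counts E_i = n·p_i: 130×0.15 = 19.5, 130×0.12 = 15.6, 130×0.27 = 35.1, 130×0.21 = 27.3, 130×0.25 = 32.5.
χ² = (16−19.5)²/19.5 + (23−15.6)²/15.6 + (37−35.1)²/35.1 + (25−27.3)²/27.3 + (29−32.5)²/32.5
   = 0.628 + 3.510 + 0.103 + 0.194 + 0.377
Sum = 4.81
df = 4. Since 4.81 < 9.488, we do not reject H₀.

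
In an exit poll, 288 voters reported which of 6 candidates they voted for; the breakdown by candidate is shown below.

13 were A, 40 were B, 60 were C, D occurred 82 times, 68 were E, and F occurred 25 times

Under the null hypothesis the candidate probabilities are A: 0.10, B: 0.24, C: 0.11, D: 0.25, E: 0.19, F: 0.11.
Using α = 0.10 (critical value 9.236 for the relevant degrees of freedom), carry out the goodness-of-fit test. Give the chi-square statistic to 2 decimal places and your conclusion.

Expected counts E_i = n·p_i: 288×0.10 = 28.8, 288×0.24 = 69.12, 288×0.11 = 31.68, 288×0.25 = 72, 288×0.19 = 54.72, 288×0.11 = 31.68.
χ² = (13−28.8)²/28.8 + (40−69.12)²/69.12 + (60−31.68)²/31.68 + (82−72)²/72 + (68−54.72)²/54.72 + (25−31.68)²/31.68
   = 8.668 + 12.268 + 25.316 + 1.389 + 3.223 + 1.409
Sum = 52.27
df = 5. Since 52.27 > 9.236, we reject H₀.

52.27; reject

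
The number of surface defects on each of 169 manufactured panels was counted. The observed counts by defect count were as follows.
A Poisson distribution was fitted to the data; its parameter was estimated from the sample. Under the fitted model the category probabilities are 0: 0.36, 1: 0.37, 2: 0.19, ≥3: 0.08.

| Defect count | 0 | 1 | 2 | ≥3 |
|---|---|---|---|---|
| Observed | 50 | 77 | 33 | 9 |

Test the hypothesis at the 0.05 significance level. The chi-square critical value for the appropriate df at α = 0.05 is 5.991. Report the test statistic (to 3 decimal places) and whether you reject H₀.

6.816; reject

Expected counts E_i = n·p_i: 169×0.36 = 60.84, 169×0.37 = 62.53, 169×0.19 = 32.11, 169×0.08 = 13.52.
cat         O        E   (O−E)²/E
0          50    60.84     1.9314
1          77    62.53     3.3485
2          33    32.11     0.0247
≥3          9    13.52     1.5111
Sum = 6.816
df = 2. Since 6.816 > 5.991, we reject H₀.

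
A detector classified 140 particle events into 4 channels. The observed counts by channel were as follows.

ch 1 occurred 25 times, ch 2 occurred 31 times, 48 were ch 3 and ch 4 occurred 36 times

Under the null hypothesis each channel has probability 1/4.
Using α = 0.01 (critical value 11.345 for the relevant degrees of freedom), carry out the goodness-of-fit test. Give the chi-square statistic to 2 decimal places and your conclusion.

Under H₀ each category has probability 1/4, so each expected count is 140/4 = 35.
χ² = (25−35)²/35 + (31−35)²/35 + (48−35)²/35 + (36−35)²/35
   = 2.857 + 0.457 + 4.829 + 0.029
Sum = 8.17
df = 3. Since 8.17 < 11.345, we do not reject H₀.

8.17; do not reject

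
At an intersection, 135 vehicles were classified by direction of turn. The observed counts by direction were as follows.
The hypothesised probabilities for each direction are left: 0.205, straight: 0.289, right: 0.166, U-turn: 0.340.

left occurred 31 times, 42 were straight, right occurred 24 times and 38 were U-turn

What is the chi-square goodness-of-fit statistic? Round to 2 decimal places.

2.10

Expected counts E_i = n·p_i: 135×0.205 = 27.675, 135×0.289 = 39.015, 135×0.166 = 22.41, 135×0.340 = 45.9.
χ² = (31−27.675)²/27.675 + (42−39.015)²/39.015 + (24−22.41)²/22.41 + (38−45.9)²/45.9
   = 0.399 + 0.228 + 0.113 + 1.360
Sum = 2.10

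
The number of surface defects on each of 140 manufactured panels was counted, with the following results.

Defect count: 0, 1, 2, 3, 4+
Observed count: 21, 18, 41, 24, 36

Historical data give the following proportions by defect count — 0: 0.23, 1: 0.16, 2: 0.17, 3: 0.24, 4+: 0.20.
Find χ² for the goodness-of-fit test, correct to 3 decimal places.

Expected counts E_i = n·p_i: 140×0.23 = 32.2, 140×0.16 = 22.4, 140×0.17 = 23.8, 140×0.24 = 33.6, 140×0.20 = 28.
cat         O        E   (O−E)²/E
0          21     32.2     3.8957
1          18     22.4     0.8643
2          41     23.8    12.4303
3          24     33.6     2.7429
4+         36       28     2.2857
Sum = 22.219

22.219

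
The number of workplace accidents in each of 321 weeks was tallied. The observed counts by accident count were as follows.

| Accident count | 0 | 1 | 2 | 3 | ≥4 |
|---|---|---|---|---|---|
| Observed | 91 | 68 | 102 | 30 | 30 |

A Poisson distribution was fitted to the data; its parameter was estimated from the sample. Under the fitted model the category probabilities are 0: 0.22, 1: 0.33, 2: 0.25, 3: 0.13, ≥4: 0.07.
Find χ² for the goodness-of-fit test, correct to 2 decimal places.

31.18

Expected counts E_i = n·p_i: 321×0.22 = 70.62, 321×0.33 = 105.93, 321×0.25 = 80.25, 321×0.13 = 41.73, 321×0.07 = 22.47.
0: (91 − 70.62)²/70.62 = 415.3444/70.62 = 5.881
1: (68 − 105.93)²/105.93 = 1438.6849/105.93 = 13.581
2: (102 − 80.25)²/80.25 = 473.0625/80.25 = 5.895
3: (30 − 41.73)²/41.73 = 137.5929/41.73 = 3.297
≥4: (30 − 22.47)²/22.47 = 56.7009/22.47 = 2.523
Sum = 31.18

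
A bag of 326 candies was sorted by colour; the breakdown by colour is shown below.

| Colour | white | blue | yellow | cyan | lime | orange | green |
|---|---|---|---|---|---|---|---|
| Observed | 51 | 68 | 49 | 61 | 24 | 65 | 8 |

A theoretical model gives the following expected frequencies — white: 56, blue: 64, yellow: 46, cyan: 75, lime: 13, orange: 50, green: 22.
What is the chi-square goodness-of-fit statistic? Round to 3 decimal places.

cat         O        E   (O−E)²/E
white      51       56     0.4464
blue       68       64     0.2500
yellow     49       46     0.1957
cyan       61       75     2.6133
lime       24       13     9.3077
orange     65       50     4.5000
green       8       22     8.9091
Sum = 26.222

26.222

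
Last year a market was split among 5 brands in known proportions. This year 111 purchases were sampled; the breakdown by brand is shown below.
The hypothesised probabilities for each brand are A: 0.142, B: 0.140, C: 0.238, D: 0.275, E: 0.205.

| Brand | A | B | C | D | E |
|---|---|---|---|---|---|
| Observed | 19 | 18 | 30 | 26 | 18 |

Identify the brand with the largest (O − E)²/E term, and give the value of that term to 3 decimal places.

E, 0.994

Expected counts E_i = n·p_i: 111×0.142 = 15.762, 111×0.140 = 15.54, 111×0.238 = 26.418, 111×0.275 = 30.525, 111×0.205 = 22.755.
χ² = (19−15.762)²/15.762 + (18−15.54)²/15.54 + (30−26.418)²/26.418 + (26−30.525)²/30.525 + (18−22.755)²/22.755
   = 0.6652 + 0.3894 + 0.4857 + 0.6708 + 0.9936
The largest term is for E: 0.994.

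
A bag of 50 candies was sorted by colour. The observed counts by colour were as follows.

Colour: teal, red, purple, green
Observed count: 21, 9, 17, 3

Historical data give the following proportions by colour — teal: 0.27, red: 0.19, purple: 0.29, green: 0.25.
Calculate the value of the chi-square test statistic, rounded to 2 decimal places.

11.84

Expected counts E_i = n·p_i: 50×0.27 = 13.5, 50×0.19 = 9.5, 50×0.29 = 14.5, 50×0.25 = 12.5.
cat         O        E   (O−E)²/E
teal       21     13.5      4.167
red         9      9.5      0.026
purple     17     14.5      0.431
green       3     12.5      7.220
Sum = 11.84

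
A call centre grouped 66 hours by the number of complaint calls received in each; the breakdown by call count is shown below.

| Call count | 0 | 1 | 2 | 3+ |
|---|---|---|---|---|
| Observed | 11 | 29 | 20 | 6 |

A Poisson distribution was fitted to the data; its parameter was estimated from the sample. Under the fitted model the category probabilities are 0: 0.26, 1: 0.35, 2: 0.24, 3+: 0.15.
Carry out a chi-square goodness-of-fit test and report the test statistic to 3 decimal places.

6.347

Expected counts E_i = n·p_i: 66×0.26 = 17.16, 66×0.35 = 23.1, 66×0.24 = 15.84, 66×0.15 = 9.9.
χ² = (11−17.16)²/17.16 + (29−23.1)²/23.1 + (20−15.84)²/15.84 + (6−9.9)²/9.9
   = 2.2113 + 1.5069 + 1.0925 + 1.5364
Sum = 6.347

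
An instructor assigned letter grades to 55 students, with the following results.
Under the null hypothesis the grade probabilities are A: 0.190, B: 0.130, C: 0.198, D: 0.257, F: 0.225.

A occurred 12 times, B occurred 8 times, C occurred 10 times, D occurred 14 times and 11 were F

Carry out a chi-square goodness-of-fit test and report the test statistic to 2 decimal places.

Expected counts E_i = n·p_i: 55×0.190 = 10.45, 55×0.130 = 7.15, 55×0.198 = 10.89, 55×0.257 = 14.135, 55×0.225 = 12.375.
cat         O        E   (O−E)²/E
A          12    10.45      0.230
B           8     7.15      0.101
C          10    10.89      0.073
D          14   14.135      0.001
F          11   12.375      0.153
Sum = 0.56

0.56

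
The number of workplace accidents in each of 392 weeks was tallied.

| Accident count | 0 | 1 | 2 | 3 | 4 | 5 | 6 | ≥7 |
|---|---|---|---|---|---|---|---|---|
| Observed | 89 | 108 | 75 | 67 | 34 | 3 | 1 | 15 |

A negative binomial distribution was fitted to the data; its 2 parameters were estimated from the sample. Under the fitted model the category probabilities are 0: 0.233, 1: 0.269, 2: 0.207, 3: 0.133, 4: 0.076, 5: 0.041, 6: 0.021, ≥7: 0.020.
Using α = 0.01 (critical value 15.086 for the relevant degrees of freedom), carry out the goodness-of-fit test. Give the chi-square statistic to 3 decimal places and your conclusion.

Expected counts E_i = n·p_i: 392×0.233 = 91.336, 392×0.269 = 105.448, 392×0.207 = 81.144, 392×0.133 = 52.136, 392×0.076 = 29.792, 392×0.041 = 16.072, 392×0.021 = 8.232, 392×0.020 = 7.84.
χ² = (89−91.336)²/91.336 + (108−105.448)²/105.448 + (75−81.144)²/81.144 + (67−52.136)²/52.136 + (34−29.792)²/29.792 + (3−16.072)²/16.072 + (1−8.232)²/8.232 + (15−7.84)²/7.84
   = 0.0597 + 0.0618 + 0.4652 + 4.2377 + 0.5944 + 10.6320 + 6.3535 + 6.5390
Sum = 28.943
df = 5. Since 28.943 > 15.086, we reject H₀.

28.943; reject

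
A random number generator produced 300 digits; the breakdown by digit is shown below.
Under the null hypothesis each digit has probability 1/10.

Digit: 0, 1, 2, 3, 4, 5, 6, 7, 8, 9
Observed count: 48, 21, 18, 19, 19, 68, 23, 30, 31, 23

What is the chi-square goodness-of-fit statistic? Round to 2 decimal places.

Under H₀ each category has probability 1/10, so each expected count is 300/10 = 30.
cat         O        E   (O−E)²/E
0          48       30     10.800
1          21       30      2.700
2          18       30      4.800
3          19       30      4.033
4          19       30      4.033
5          68       30     48.133
6          23       30      1.633
7          30       30      0.000
8          31       30      0.033
9          23       30      1.633
Sum = 77.80

77.80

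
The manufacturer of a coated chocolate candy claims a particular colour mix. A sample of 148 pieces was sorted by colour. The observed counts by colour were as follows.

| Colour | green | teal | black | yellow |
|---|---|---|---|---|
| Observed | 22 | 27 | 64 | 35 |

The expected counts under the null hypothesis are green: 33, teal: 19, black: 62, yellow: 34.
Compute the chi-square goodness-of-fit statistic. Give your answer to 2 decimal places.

χ² = (22−33)²/33 + (27−19)²/19 + (64−62)²/62 + (35−34)²/34
   = 3.667 + 3.368 + 0.065 + 0.029
Sum = 7.13

7.13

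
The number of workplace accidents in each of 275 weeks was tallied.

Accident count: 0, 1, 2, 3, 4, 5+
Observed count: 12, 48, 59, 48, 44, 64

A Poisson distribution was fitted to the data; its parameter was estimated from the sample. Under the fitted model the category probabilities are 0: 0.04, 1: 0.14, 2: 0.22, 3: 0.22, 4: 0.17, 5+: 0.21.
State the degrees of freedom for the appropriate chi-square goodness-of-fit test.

There are k = 6 categories and 1 parameter estimated from the data, so df = 6 − 1 − 1 = 4.

4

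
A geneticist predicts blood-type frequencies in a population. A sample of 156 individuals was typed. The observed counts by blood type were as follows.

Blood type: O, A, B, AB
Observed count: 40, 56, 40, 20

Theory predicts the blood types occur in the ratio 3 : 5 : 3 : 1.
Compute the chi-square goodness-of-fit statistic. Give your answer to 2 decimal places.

5.07

Ratio total = 12. Expected counts: 156×3/12 = 39, 156×5/12 = 65, 156×3/12 = 39, 156×1/12 = 13.
χ² = (40−39)²/39 + (56−65)²/65 + (40−39)²/39 + (20−13)²/13
   = 0.026 + 1.246 + 0.026 + 3.769
Sum = 5.07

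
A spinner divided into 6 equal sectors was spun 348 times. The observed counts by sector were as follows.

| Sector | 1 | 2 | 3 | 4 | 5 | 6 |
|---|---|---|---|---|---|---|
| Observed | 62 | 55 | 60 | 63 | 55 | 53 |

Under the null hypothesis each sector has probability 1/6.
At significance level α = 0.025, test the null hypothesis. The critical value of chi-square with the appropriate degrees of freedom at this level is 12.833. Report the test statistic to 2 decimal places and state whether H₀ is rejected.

Expected count for each of the 6 categories: 348/6 = 58.
1: (62 − 58)²/58 = 16/58 = 0.276
2: (55 − 58)²/58 = 9/58 = 0.155
3: (60 − 58)²/58 = 4/58 = 0.069
4: (63 − 58)²/58 = 25/58 = 0.431
5: (55 − 58)²/58 = 9/58 = 0.155
6: (53 − 58)²/58 = 25/58 = 0.431
Sum = 1.52
df = 5. Since 1.52 < 12.833, we do not reject H₀.

1.52; do not reject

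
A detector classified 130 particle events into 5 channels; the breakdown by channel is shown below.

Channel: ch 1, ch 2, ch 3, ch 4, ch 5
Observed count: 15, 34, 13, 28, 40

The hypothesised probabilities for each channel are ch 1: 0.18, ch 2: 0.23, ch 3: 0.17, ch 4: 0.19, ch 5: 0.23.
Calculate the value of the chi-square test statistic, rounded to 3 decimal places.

Expected counts E_i = n·p_i: 130×0.18 = 23.4, 130×0.23 = 29.9, 130×0.17 = 22.1, 130×0.19 = 24.7, 130×0.23 = 29.9.
χ² = (15−23.4)²/23.4 + (34−29.9)²/29.9 + (13−22.1)²/22.1 + (28−24.7)²/24.7 + (40−29.9)²/29.9
   = 3.0154 + 0.5622 + 3.7471 + 0.4409 + 3.4117
Sum = 11.177

11.177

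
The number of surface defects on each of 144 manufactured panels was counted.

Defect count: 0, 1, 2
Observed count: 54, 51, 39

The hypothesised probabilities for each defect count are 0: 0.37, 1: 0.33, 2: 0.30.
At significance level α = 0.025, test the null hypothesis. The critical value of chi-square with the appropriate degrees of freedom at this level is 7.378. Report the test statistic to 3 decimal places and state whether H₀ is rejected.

Expected counts E_i = n·p_i: 144×0.37 = 53.28, 144×0.33 = 47.52, 144×0.30 = 43.2.
cat         O        E   (O−E)²/E
0          54    53.28     0.0097
1          51    47.52     0.2548
2          39     43.2     0.4083
Sum = 0.673
df = 2. Since 0.673 < 7.378, we do not reject H₀.

0.673; do not reject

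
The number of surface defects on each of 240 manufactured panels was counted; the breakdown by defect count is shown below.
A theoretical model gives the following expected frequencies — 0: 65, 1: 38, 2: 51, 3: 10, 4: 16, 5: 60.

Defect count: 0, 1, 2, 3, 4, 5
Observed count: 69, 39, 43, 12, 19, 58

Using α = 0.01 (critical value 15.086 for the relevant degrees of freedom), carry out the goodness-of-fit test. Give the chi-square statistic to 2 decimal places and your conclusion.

2.56; do not reject

0: (69 − 65)²/65 = 16/65 = 0.246
1: (39 − 38)²/38 = 1/38 = 0.026
2: (43 − 51)²/51 = 64/51 = 1.255
3: (12 − 10)²/10 = 4/10 = 0.400
4: (19 − 16)²/16 = 9/16 = 0.563
5: (58 − 60)²/60 = 4/60 = 0.067
Sum = 2.56
df = 5. Since 2.56 < 15.086, we do not reject H₀.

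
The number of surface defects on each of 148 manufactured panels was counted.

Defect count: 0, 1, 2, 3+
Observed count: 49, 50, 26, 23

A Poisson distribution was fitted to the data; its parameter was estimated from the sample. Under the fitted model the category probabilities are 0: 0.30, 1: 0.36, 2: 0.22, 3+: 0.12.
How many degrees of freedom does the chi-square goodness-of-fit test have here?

There are k = 4 categories and 1 parameter estimated from the data, so df = 4 − 1 − 1 = 2.

2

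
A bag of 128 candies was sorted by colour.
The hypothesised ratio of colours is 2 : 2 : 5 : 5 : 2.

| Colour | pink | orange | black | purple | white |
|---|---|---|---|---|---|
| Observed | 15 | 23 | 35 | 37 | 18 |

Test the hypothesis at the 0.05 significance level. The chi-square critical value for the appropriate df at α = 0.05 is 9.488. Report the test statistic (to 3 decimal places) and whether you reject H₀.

4.225; do not reject

Ratio total = 16. Expected counts: 128×2/16 = 16, 128×2/16 = 16, 128×5/16 = 40, 128×5/16 = 40, 128×2/16 = 16.
pink: (15 − 16)²/16 = 1/16 = 0.0625
orange: (23 − 16)²/16 = 49/16 = 3.0625
black: (35 − 40)²/40 = 25/40 = 0.6250
purple: (37 − 40)²/40 = 9/40 = 0.2250
white: (18 − 16)²/16 = 4/16 = 0.2500
Sum = 4.225
df = 4. Since 4.225 < 9.488, we do not reject H₀.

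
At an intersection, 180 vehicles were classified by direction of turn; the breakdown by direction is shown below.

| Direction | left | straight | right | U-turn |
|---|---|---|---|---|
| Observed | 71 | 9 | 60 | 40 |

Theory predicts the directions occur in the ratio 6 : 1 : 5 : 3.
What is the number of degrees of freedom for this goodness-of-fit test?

3

There are k = 4 categories and no parameters were estimated from the data, so df = 4 − 1 = 3.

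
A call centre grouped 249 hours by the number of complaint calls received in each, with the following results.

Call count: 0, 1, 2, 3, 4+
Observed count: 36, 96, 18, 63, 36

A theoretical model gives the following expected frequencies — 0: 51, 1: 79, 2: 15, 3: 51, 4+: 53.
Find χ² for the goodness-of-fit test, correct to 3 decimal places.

16.946

cat         O        E   (O−E)²/E
0          36       51     4.4118
1          96       79     3.6582
2          18       15     0.6000
3          63       51     2.8235
4+         36       53     5.4528
Sum = 16.946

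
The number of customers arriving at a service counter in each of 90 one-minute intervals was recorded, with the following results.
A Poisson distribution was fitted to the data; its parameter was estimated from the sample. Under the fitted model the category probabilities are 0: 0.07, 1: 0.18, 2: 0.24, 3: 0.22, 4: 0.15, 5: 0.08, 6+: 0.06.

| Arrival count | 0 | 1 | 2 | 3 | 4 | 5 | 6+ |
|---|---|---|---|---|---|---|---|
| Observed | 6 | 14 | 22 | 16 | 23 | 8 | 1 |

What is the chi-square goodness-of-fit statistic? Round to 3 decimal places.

Expected counts E_i = n·p_i: 90×0.07 = 6.3, 90×0.18 = 16.2, 90×0.24 = 21.6, 90×0.22 = 19.8, 90×0.15 = 13.5, 90×0.08 = 7.2, 90×0.06 = 5.4.
χ² = (6−6.3)²/6.3 + (14−16.2)²/16.2 + (22−21.6)²/21.6 + (16−19.8)²/19.8 + (23−13.5)²/13.5 + (8−7.2)²/7.2 + (1−5.4)²/5.4
   = 0.0143 + 0.2988 + 0.0074 + 0.7293 + 6.6852 + 0.0889 + 3.5852
Sum = 11.409

11.409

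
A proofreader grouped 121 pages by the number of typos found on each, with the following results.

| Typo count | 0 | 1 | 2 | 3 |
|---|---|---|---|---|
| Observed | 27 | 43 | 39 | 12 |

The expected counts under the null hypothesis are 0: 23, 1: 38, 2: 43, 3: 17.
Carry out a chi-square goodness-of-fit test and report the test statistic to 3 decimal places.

χ² = (27−23)²/23 + (43−38)²/38 + (39−43)²/43 + (12−17)²/17
   = 0.6957 + 0.6579 + 0.3721 + 1.4706
Sum = 3.196

3.196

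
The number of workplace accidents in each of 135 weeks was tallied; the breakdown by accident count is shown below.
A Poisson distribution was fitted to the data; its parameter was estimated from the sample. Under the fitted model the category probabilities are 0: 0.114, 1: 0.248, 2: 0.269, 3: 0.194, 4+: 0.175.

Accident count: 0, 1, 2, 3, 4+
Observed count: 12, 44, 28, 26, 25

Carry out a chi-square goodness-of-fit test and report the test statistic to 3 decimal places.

6.038

Expected counts E_i = n·p_i: 135×0.114 = 15.39, 135×0.248 = 33.48, 135×0.269 = 36.315, 135×0.194 = 26.19, 135×0.175 = 23.625.
cat         O        E   (O−E)²/E
0          12    15.39     0.7467
1          44    33.48     3.3056
2          28   36.315     1.9039
3          26    26.19     0.0014
4+         25   23.625     0.0800
Sum = 6.038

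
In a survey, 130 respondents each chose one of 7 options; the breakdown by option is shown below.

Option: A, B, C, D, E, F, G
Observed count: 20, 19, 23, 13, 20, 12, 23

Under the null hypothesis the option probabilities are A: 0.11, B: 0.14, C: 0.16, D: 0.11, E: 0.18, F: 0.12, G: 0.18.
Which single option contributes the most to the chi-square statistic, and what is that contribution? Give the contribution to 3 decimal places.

A, 2.272

Expected counts E_i = n·p_i: 130×0.11 = 14.3, 130×0.14 = 18.2, 130×0.16 = 20.8, 130×0.11 = 14.3, 130×0.18 = 23.4, 130×0.12 = 15.6, 130×0.18 = 23.4.
cat         O        E   (O−E)²/E
A          20     14.3     2.2720
B          19     18.2     0.0352
C          23     20.8     0.2327
D          13     14.3     0.1182
E          20     23.4     0.4940
F          12     15.6     0.8308
G          23     23.4     0.0068
The largest term is for A: 2.272.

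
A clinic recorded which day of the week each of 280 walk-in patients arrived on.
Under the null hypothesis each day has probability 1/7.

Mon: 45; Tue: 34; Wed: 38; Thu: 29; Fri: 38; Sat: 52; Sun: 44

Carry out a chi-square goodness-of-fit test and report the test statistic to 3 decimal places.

8.750

Under H₀ each category has probability 1/7, so each expected count is 280/7 = 40.
Mon: (45 − 40)²/40 = 25/40 = 0.6250
Tue: (34 − 40)²/40 = 36/40 = 0.9000
Wed: (38 − 40)²/40 = 4/40 = 0.1000
Thu: (29 − 40)²/40 = 121/40 = 3.0250
Fri: (38 − 40)²/40 = 4/40 = 0.1000
Sat: (52 − 40)²/40 = 144/40 = 3.6000
Sun: (44 − 40)²/40 = 16/40 = 0.4000
Sum = 8.750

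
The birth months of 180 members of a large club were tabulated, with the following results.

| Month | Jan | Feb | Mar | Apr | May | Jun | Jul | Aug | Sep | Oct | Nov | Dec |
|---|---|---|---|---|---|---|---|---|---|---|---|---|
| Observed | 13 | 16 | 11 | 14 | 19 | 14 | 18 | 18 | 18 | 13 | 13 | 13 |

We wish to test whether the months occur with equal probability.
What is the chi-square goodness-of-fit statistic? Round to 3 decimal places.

5.200

Under H₀ each category has probability 1/12, so each expected count is 180/12 = 15.
Jan: (13 − 15)²/15 = 4/15 = 0.2667
Feb: (16 − 15)²/15 = 1/15 = 0.0667
Mar: (11 − 15)²/15 = 16/15 = 1.0667
Apr: (14 − 15)²/15 = 1/15 = 0.0667
May: (19 − 15)²/15 = 16/15 = 1.0667
Jun: (14 − 15)²/15 = 1/15 = 0.0667
Jul: (18 − 15)²/15 = 9/15 = 0.6000
Aug: (18 − 15)²/15 = 9/15 = 0.6000
Sep: (18 − 15)²/15 = 9/15 = 0.6000
Oct: (13 − 15)²/15 = 4/15 = 0.2667
Nov: (13 − 15)²/15 = 4/15 = 0.2667
Dec: (13 − 15)²/15 = 4/15 = 0.2667
Sum = 5.200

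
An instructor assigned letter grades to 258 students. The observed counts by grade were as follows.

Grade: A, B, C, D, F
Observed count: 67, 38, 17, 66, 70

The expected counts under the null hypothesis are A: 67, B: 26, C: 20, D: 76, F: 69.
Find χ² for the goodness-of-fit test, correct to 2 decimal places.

cat         O        E   (O−E)²/E
A          67       67      0.000
B          38       26      5.538
C          17       20      0.450
D          66       76      1.316
F          70       69      0.014
Sum = 7.32

7.32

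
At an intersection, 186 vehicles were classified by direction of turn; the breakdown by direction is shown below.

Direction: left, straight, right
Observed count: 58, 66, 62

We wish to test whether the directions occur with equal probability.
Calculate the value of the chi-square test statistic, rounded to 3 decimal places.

Expected count for each of the 3 categories: 186/3 = 62.
χ² = (58−62)²/62 + (66−62)²/62 + (62−62)²/62
   = 0.2581 + 0.2581 + 0.0000
Sum = 0.516

0.516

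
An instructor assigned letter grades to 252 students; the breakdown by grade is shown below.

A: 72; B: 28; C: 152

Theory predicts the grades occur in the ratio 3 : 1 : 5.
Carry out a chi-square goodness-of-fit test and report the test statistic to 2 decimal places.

Ratio total = 9. Expected counts: 252×3/9 = 84, 252×1/9 = 28, 252×5/9 = 140.
cat         O        E   (O−E)²/E
A          72       84      1.714
B          28       28      0.000
C         152      140      1.029
Sum = 2.74

2.74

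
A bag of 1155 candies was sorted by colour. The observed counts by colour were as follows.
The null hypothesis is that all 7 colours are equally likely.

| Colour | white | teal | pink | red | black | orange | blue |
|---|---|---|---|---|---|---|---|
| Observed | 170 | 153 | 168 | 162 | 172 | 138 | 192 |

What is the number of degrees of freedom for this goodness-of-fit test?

6

There are k = 7 categories and no parameters were estimated from the data, so df = 7 − 1 = 6.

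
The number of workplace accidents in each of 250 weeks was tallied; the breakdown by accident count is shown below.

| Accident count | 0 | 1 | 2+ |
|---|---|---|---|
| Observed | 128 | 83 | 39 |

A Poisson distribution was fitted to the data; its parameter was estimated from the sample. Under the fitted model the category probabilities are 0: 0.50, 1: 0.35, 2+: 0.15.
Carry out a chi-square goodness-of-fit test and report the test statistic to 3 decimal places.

Expected counts E_i = n·p_i: 250×0.50 = 125, 250×0.35 = 87.5, 250×0.15 = 37.5.
χ² = (128−125)²/125 + (83−87.5)²/87.5 + (39−37.5)²/37.5
   = 0.0720 + 0.2314 + 0.0600
Sum = 0.363

0.363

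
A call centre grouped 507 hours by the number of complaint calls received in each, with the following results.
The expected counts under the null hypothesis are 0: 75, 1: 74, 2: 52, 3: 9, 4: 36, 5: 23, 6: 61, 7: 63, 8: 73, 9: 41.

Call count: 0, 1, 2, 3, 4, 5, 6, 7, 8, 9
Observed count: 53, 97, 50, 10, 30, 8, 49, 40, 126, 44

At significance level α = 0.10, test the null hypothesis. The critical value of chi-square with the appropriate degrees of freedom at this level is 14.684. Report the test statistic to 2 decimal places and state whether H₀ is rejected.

cat         O        E   (O−E)²/E
0          53       75      6.453
1          97       74      7.149
2          50       52      0.077
3          10        9      0.111
4          30       36      1.000
5           8       23      9.783
6          49       61      2.361
7          40       63      8.397
8         126       73     38.479
9          44       41      0.220
Sum = 74.03
df = 9. Since 74.03 > 14.684, we reject H₀.

74.03; reject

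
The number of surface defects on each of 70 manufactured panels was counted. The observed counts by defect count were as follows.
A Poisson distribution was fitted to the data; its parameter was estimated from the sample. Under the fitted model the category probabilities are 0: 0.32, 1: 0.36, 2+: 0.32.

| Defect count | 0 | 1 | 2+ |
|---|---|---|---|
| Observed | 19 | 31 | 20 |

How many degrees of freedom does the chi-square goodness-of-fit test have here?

1

There are k = 3 categories and 1 parameter estimated from the data, so df = 3 − 1 − 1 = 1.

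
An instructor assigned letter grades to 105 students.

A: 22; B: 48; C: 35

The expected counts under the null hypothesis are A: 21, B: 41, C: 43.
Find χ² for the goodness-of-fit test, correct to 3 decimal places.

2.731

A: (22 − 21)²/21 = 1/21 = 0.0476
B: (48 − 41)²/41 = 49/41 = 1.1951
C: (35 − 43)²/43 = 64/43 = 1.4884
Sum = 2.731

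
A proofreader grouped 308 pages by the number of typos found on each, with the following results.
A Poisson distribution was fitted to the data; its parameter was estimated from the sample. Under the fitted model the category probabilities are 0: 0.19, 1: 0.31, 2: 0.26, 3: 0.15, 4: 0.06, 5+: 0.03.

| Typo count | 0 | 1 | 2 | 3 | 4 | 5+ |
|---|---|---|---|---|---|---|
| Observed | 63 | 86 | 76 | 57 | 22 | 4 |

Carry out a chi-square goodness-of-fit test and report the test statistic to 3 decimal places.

7.659

Expected counts E_i = n·p_i: 308×0.19 = 58.52, 308×0.31 = 95.48, 308×0.26 = 80.08, 308×0.15 = 46.2, 308×0.06 = 18.48, 308×0.03 = 9.24.
χ² = (63−58.52)²/58.52 + (86−95.48)²/95.48 + (76−80.08)²/80.08 + (57−46.2)²/46.2 + (22−18.48)²/18.48 + (4−9.24)²/9.24
   = 0.3430 + 0.9412 + 0.2079 + 2.5247 + 0.6705 + 2.9716
Sum = 7.659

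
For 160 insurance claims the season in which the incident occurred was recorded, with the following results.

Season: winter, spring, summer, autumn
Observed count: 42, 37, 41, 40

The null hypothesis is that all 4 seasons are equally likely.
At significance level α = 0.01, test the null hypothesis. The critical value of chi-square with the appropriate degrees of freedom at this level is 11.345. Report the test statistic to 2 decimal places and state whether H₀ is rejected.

Under H₀ each category has probability 1/4, so each expected count is 160/4 = 40.
cat         O        E   (O−E)²/E
winter     42       40      0.100
spring     37       40      0.225
summer     41       40      0.025
autumn     40       40      0.000
Sum = 0.35
df = 3. Since 0.35 < 11.345, we do not reject H₀.

0.35; do not reject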